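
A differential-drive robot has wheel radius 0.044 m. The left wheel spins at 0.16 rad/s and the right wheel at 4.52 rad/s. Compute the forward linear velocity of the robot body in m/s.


v = r*(wR + wL)/2 = 0.044*(4.52 + 0.16)/2 = 0.1030

0.1030 m/s


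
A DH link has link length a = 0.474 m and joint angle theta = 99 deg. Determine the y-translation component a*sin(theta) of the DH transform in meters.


a*sin(theta) = 0.474*sin(99 deg) = 0.4682

0.4682 m


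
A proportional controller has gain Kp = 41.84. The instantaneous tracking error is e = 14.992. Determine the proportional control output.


u_P = Kp * e = 41.84 * 14.992 = 627.2653

627.2653


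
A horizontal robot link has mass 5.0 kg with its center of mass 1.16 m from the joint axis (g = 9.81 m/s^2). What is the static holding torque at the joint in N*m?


tau = m*g*L = 5.0 * 9.81 * 1.16 = 56.8980

56.8980 N*m


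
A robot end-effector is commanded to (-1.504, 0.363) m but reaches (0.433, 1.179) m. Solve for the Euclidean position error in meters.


dx = 0.433 - (-1.504) = 1.9370, dy = 1.179 - (0.363) = 0.8160
err = sqrt(3.751969 + 0.665856) = 2.1019

2.1019 m


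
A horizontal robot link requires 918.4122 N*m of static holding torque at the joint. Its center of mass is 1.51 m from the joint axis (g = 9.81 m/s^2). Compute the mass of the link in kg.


m = tau / (g*L) = 918.4122 / (9.81 * 1.51) = 62.0000

62.0000 kg


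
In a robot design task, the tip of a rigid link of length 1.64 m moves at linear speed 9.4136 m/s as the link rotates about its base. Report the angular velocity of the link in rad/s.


omega = v / L = 9.4136 / 1.64 = 5.7400

5.7400 rad/s


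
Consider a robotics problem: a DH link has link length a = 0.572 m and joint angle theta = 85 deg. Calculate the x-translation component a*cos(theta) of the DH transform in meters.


a*cos(theta) = 0.572*cos(85 deg) = 0.0499

0.0499 m


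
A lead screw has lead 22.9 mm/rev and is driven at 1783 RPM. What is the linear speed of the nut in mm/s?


v = lead * (RPM/60) = 22.9*1783/60 = 680.5117

680.5117 mm/s


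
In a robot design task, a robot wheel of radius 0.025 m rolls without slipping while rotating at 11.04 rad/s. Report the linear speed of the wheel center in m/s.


v = omega * r = 11.04 * 0.025 = 0.2760

0.2760 m/s


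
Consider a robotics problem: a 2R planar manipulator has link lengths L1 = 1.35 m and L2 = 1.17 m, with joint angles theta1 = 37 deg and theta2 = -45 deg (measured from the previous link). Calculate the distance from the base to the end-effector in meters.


x = L1*cos(th1) + L2*cos(th1+th2) = 2.236772
y = L1*sin(th1) + L2*sin(th1+th2) = 0.649618
d = sqrt(x^2 + y^2) = sqrt(5.003149 + 0.422004) = 2.3292

2.3292 m


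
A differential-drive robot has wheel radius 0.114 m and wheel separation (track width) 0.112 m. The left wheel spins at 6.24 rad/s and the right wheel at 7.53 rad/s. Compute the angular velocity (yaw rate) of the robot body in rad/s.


omega = r*(wR - wL)/L = 0.114*(7.53 - (6.24))/0.112 = 1.3130

1.3130 rad/s


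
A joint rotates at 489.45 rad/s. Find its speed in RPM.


RPM = 489.45 * 60/(2*pi) = 4673.9032

4673.9032 RPM


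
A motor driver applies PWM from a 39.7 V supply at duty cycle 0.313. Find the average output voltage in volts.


V_avg = V_supply * D = 39.7*0.313 = 12.4261

12.4261 V


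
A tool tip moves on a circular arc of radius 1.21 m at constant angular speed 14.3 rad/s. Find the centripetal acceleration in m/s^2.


a_c = omega^2 * r = 14.3^2 * 1.21 = 247.4329

247.4329 m/s^2


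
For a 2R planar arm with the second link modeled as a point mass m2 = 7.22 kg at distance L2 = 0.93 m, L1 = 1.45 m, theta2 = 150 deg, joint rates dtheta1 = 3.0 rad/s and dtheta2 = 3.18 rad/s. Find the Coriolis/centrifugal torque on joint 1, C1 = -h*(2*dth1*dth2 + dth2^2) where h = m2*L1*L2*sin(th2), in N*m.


h = m2*L1*L2*sin(th2) = 7.22*1.45*0.93*sin(150 deg) = 4.868085
C1 = -h*(2*3.0*3.18 + 3.18^2) = -4.868085*29.1924 = -142.1111

-142.1111 N*m


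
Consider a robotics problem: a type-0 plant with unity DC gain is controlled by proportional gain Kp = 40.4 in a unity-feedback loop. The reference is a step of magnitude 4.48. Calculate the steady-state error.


e_ss = R/(1 + Kp) = 4.48/(1 + 40.4) = 4.48/41.4000 = 0.1082

0.1082


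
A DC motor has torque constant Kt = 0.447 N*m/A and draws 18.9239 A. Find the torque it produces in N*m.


tau = Kt * I = 0.447*18.9239 = 8.4590

8.4590 N*m


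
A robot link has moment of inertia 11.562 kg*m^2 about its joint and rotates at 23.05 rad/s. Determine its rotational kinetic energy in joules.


KE = (1/2)*I*omega^2 = 0.5*11.562*23.05^2 = 3071.4598

3071.4598 J


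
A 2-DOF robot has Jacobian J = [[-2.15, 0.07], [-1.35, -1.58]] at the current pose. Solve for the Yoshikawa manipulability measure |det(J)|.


det(J) = -2.15*-1.58 - (0.07)*(-1.35) = 3.4915
|det(J)| = 3.4915

3.4915


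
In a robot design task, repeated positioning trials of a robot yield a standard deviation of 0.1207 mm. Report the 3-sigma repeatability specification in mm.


repeatability = 3*sigma = 3*0.1207 = 0.3621

0.3621 mm


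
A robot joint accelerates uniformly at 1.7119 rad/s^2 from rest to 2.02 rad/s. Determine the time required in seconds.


t = delta_omega / alpha = 2.02 / 1.7119 = 1.1800

1.1800 s


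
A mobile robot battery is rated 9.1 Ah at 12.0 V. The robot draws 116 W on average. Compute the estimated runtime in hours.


E = 9.1*12.0 = 109.2000 Wh
t = E/P = 109.2000/116 = 0.9414

0.9414 hours


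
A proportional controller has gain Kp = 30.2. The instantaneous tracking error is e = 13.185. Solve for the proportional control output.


u_P = Kp * e = 30.2 * 13.185 = 398.1870

398.1870


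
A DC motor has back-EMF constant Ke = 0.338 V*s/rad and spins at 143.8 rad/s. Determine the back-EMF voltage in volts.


V_emf = Ke * omega = 0.338*143.8 = 48.6044

48.6044 V


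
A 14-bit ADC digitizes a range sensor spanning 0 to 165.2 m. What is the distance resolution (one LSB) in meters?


res = range / 2^n = 165.2/2^14 = 165.2/16384 = 0.0101

0.0101 m


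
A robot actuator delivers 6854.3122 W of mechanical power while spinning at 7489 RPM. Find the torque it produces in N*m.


omega = 7489 * 2*pi/60 = 784.246246 rad/s
tau = P / omega = 6854.3122 / 784.246246 = 8.7400

8.7400 N*m


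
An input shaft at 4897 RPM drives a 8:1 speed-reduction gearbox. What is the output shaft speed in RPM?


omega_out = omega_in / N = 4897 / 8 = 612.1250

612.1250 RPM


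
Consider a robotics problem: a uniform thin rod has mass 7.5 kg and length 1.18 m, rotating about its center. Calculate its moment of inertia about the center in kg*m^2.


I = (1/12)*m*L^2 = (1/12)*7.5*1.18^2 = 0.8702

0.8702 kg*m^2


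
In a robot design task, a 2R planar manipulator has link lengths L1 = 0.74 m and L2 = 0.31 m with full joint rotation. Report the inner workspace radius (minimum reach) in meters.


r_min = |L1 - L2| = |0.74 - 0.31| = 0.4300

0.4300 m


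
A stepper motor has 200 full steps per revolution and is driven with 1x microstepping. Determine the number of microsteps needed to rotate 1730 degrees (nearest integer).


step_size = 360/(200*1) = 360/200 = 1.800000 deg
n = 1730/(360/200) = 1730*200/360 = 961.1111 -> 961

961 steps


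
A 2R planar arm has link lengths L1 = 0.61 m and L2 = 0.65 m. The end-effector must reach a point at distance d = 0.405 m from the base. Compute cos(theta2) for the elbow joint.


cos(th2) = (d^2 - L1^2 - L2^2)/(2*L1*L2) = (0.405^2 - 0.61^2 - 0.65^2)/(2*0.61*0.65) = -0.7952

-0.7952


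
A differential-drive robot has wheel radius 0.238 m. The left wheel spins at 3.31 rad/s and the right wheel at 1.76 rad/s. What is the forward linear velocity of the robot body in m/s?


v = r*(wR + wL)/2 = 0.238*(1.76 + 3.31)/2 = 0.6033

0.6033 m/s


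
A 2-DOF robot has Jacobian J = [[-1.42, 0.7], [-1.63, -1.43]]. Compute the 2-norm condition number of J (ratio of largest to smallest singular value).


JJ^T eigenvalues: trace(JJ^T) = 7.2082, det(JJ^T) = det(J)^2 = 10.05904656
s_max^2 = (7.2082 + sqrt(11.72196100))/2 = 5.31596747
s_min^2 = (7.2082 - sqrt(11.72196100))/2 = 1.89223253
kappa = s_max/s_min = sqrt(5.31596747/1.89223253) = 1.6761

1.6761


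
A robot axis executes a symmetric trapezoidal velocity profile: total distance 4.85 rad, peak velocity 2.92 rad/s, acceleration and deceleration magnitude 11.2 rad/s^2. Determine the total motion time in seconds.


t_acc = v/a = 2.92/11.2 = 0.260714 s
d_acc = v^2/(2a) = 0.380643 rad (each ramp)
d_cruise = 4.85 - 2*0.380643 = 4.088714 rad
t_cruise = 4.088714/2.92 = 1.400245 s
t_total = 2*0.260714 + 1.400245 = 1.9217

1.9217 s


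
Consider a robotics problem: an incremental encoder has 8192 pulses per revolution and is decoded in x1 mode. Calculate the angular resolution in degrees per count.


resolution = 360 / (PPR * 1) = 360 / 8192 = 0.0439

0.0439 degrees


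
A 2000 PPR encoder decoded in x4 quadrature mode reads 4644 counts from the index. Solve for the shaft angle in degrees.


angle = counts * 360 / (PPR*4) = 4644 * 360 / 8000 = 208.9800

208.9800 degrees


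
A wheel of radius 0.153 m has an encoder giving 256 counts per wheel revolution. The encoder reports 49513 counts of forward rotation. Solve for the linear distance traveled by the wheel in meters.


revs = 49513/256 = 193.410156
d = revs * 2*pi*r = 193.410156 * 2*pi*0.153 = 185.9305

185.9305 m


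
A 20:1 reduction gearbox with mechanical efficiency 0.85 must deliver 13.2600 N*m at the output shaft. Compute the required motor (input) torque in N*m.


tau_in = tau_out / (N * eta) = 13.2600 / (20 * 0.85) = 0.7800

0.7800 N*m


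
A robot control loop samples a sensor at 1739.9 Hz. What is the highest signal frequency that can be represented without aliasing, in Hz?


f_max = f_s/2 = 1739.9/2 = 869.9500

869.9500 Hz


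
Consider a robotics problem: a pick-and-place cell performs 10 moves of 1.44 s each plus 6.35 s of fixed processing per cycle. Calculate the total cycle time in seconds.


T = 10*1.44 + 6.35 = 20.7500

20.7500 s


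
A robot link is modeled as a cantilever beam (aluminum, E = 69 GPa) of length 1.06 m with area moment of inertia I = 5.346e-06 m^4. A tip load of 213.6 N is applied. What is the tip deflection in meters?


delta = F*L^3/(3*E*I) = 213.6*1.06^3/(3*6.900e+10*5.346e-06)
      = 254.4010176/1106622 = 2.2989e-04

2.2989e-04 m


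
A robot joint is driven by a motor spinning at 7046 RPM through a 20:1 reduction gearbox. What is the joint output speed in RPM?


omega_joint = omega_motor / N = 7046 / 20 = 352.3000

352.3000 RPM


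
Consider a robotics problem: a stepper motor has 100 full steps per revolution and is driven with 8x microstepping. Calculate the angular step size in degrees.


step = 360/(100*8) = 360/800 = 0.4500

0.4500 degrees


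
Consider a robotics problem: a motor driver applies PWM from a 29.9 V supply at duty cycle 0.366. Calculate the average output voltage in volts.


V_avg = V_supply * D = 29.9*0.366 = 10.9434

10.9434 V


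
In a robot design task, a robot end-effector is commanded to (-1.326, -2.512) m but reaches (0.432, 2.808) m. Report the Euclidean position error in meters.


dx = 0.432 - (-1.326) = 1.7580, dy = 2.808 - (-2.512) = 5.3200
err = sqrt(3.090564 + 28.302400) = 5.6029

5.6029 m


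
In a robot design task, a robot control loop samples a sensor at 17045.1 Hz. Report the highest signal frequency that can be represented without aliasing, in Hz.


f_max = f_s/2 = 17045.1/2 = 8522.5500

8522.5500 Hz


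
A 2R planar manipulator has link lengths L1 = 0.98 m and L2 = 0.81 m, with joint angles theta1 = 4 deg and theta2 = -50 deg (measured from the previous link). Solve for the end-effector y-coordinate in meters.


y = L1*sin(th1) + L2*sin(th1+th2) = 0.98*sin(4 deg) + 0.81*sin(-46 deg) = -0.5143

-0.5143 m


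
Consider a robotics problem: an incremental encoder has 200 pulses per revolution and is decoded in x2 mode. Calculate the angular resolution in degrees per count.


resolution = 360 / (PPR * 2) = 360 / 400 = 0.9000

0.9000 degrees


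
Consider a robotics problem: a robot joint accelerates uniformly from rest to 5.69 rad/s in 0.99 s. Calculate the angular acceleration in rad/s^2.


alpha = delta_omega / t = 5.69 / 0.99 = 5.7475

5.7475 rad/s^2


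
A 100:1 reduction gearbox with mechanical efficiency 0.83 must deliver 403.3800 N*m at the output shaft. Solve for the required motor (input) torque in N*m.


tau_in = tau_out / (N * eta) = 403.3800 / (100 * 0.83) = 4.8600

4.8600 N*m


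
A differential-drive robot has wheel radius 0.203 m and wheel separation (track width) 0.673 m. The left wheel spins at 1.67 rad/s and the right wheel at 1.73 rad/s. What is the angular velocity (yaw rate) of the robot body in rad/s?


omega = r*(wR - wL)/L = 0.203*(1.73 - (1.67))/0.673 = 0.0181

0.0181 rad/s


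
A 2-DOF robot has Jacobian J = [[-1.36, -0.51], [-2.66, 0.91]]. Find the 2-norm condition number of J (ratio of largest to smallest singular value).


JJ^T eigenvalues: trace(JJ^T) = 10.0134, det(JJ^T) = det(J)^2 = 6.72987364
s_max^2 = (10.0134 + sqrt(73.34868500))/2 = 9.28889234
s_min^2 = (10.0134 - sqrt(73.34868500))/2 = 0.72450766
kappa = s_max/s_min = sqrt(9.28889234/0.72450766) = 3.5806

3.5806


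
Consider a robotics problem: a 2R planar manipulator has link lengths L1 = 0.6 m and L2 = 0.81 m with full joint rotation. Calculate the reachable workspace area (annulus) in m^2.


r_max = L1 + L2 = 1.4100, r_min = |L1 - L2| = 0.2100
A = pi*(r_max^2 - r_min^2) = pi*(1.9881 - 0.0441) = 6.1073

6.1073 m^2


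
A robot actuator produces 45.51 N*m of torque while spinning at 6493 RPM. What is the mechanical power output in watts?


omega = 6493 * 2*pi/60 = 679.945370 rad/s
P = tau * omega = 45.51 * 679.945370 = 30944.3138

30944.3138 W


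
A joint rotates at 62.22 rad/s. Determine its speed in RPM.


RPM = 62.22 * 60/(2*pi) = 594.1572

594.1572 RPM


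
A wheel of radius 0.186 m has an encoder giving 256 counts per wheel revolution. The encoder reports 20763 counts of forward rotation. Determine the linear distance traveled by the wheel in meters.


revs = 20763/256 = 81.105469
d = revs * 2*pi*r = 81.105469 * 2*pi*0.186 = 94.7857

94.7857 m


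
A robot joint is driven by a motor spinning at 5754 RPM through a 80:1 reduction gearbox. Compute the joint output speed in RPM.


omega_joint = omega_motor / N = 5754 / 80 = 71.9250

71.9250 RPM


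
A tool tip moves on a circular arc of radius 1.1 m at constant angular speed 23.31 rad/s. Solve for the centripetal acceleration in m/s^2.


a_c = omega^2 * r = 23.31^2 * 1.1 = 597.6917

597.6917 m/s^2


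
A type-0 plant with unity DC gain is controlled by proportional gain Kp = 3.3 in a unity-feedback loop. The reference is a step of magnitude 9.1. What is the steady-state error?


e_ss = R/(1 + Kp) = 9.1/(1 + 3.3) = 9.1/4.3000 = 2.1163

2.1163


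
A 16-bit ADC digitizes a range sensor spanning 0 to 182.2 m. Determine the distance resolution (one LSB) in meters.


res = range / 2^n = 182.2/2^16 = 182.2/65536 = 0.0028

0.0028 m


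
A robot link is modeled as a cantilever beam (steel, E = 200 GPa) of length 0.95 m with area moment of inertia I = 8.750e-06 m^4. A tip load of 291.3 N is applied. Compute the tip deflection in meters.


delta = F*L^3/(3*E*I) = 291.3*0.95^3/(3*2.000e+11*8.750e-06)
      = 249.7533375/5250000 = 4.7572e-05

4.7572e-05 m


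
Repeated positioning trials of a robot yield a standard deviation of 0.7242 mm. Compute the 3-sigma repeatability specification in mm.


repeatability = 3*sigma = 3*0.7242 = 2.1726

2.1726 mm


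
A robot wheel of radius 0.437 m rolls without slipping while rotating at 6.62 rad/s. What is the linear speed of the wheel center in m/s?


v = omega * r = 6.62 * 0.437 = 2.8929

2.8929 m/s


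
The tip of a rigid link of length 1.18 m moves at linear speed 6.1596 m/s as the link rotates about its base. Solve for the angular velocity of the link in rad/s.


omega = v / L = 6.1596 / 1.18 = 5.2200

5.2200 rad/s


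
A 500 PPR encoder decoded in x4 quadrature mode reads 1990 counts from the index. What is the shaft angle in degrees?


angle = counts * 360 / (PPR*4) = 1990 * 360 / 2000 = 358.2000

358.2000 degrees


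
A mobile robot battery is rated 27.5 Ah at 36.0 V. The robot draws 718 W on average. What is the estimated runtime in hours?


E = 27.5*36.0 = 990.0000 Wh
t = E/P = 990.0000/718 = 1.3788

1.3788 hours


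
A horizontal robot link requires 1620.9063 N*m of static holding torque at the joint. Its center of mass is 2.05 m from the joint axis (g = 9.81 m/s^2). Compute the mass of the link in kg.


m = tau / (g*L) = 1620.9063 / (9.81 * 2.05) = 80.6000

80.6000 kg


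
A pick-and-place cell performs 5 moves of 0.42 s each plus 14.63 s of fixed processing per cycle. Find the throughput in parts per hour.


T_cycle = 5*0.42 + 14.63 = 16.7300 s
rate = 3600/T = 215.1823

215.1823 parts/hour


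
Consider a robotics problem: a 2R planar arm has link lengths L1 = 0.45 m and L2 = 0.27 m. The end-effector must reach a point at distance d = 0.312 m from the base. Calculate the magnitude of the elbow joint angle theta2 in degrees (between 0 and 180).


cos(th2) = (d^2 - L1^2 - L2^2)/(2*L1*L2) = (0.312^2 - 0.45^2 - 0.27^2)/(2*0.45*0.27) = -0.73274074
th2 = acos(-0.73274074) = 137.1167 deg

137.1167 degrees


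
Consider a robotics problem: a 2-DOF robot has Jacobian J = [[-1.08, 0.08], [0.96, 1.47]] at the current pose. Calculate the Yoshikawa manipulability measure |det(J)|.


det(J) = -1.08*1.47 - (0.08)*(0.96) = -1.6644
|det(J)| = 1.6644

1.6644


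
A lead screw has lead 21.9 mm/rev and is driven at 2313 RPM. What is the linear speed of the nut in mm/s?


v = lead * (RPM/60) = 21.9*2313/60 = 844.2450

844.2450 mm/s


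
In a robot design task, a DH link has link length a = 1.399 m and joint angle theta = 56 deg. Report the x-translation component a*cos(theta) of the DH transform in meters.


a*cos(theta) = 1.399*cos(56 deg) = 0.7823

0.7823 m


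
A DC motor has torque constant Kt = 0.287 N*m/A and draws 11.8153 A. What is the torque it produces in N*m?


tau = Kt * I = 0.287*11.8153 = 3.3910

3.3910 N*m


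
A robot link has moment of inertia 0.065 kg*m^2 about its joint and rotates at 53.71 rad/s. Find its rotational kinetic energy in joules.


KE = (1/2)*I*omega^2 = 0.5*0.065*53.71^2 = 93.7548

93.7548 J


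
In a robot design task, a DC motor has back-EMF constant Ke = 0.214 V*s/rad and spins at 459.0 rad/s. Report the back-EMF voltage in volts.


V_emf = Ke * omega = 0.214*459.0 = 98.2260

98.2260 V


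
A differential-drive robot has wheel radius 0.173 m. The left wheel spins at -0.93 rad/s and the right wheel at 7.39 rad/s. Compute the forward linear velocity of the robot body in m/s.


v = r*(wR + wL)/2 = 0.173*(7.39 + -0.93)/2 = 0.5588

0.5588 m/s


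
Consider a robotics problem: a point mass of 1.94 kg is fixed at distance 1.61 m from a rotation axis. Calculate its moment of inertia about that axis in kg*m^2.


I = m*r^2 = 1.94*1.61^2 = 5.0287

5.0287 kg*m^2


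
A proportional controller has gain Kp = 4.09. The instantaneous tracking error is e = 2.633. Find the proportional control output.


u_P = Kp * e = 4.09 * 2.633 = 10.7690

10.7690


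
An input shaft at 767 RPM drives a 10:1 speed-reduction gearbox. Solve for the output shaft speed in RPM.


omega_out = omega_in / N = 767 / 10 = 76.7000

76.7000 RPM


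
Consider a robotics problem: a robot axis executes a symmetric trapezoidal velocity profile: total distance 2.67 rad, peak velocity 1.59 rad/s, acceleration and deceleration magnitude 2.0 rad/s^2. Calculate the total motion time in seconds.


t_acc = v/a = 1.59/2.0 = 0.795000 s
d_acc = v^2/(2a) = 0.632025 rad (each ramp)
d_cruise = 2.67 - 2*0.632025 = 1.405950 rad
t_cruise = 1.405950/1.59 = 0.884245 s
t_total = 2*0.795000 + 0.884245 = 2.4742

2.4742 s


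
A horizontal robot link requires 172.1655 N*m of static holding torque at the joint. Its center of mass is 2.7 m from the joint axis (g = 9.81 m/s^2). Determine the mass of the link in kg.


m = tau / (g*L) = 172.1655 / (9.81 * 2.7) = 6.5000

6.5000 kg


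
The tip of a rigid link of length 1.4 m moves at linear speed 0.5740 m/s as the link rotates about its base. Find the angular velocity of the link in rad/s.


omega = v / L = 0.5740 / 1.4 = 0.4100

0.4100 rad/s


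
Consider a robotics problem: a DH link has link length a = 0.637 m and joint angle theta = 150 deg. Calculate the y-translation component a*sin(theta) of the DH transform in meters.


a*sin(theta) = 0.637*sin(150 deg) = 0.3185

0.3185 m


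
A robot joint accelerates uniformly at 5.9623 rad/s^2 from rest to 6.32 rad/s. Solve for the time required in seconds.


t = delta_omega / alpha = 6.32 / 5.9623 = 1.0600

1.0600 s


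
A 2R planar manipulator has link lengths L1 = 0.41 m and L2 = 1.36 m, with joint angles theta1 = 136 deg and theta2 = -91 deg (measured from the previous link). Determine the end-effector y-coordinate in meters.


y = L1*sin(th1) + L2*sin(th1+th2) = 0.41*sin(136 deg) + 1.36*sin(45 deg) = 1.2465

1.2465 m


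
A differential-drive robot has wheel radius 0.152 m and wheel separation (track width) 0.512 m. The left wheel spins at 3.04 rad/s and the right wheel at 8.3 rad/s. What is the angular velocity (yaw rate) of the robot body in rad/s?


omega = r*(wR - wL)/L = 0.152*(8.3 - (3.04))/0.512 = 1.5616

1.5616 rad/s


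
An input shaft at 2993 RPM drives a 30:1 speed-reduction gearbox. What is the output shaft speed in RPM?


omega_out = omega_in / N = 2993 / 30 = 99.7667

99.7667 RPM


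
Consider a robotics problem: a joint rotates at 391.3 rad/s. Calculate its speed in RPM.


RPM = 391.3 * 60/(2*pi) = 3736.6398

3736.6398 RPM


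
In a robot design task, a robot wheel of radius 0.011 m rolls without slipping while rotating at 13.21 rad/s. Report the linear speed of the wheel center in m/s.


v = omega * r = 13.21 * 0.011 = 0.1453

0.1453 m/s


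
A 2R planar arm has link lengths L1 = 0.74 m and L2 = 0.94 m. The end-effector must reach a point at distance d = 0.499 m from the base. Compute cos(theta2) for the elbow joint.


cos(th2) = (d^2 - L1^2 - L2^2)/(2*L1*L2) = (0.499^2 - 0.74^2 - 0.94^2)/(2*0.74*0.94) = -0.8498

-0.8498


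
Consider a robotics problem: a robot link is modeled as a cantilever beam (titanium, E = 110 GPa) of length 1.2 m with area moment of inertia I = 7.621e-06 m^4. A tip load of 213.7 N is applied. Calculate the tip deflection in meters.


delta = F*L^3/(3*E*I) = 213.7*1.2^3/(3*1.100e+11*7.621e-06)
      = 369.2736/2514930 = 1.4683e-04

1.4683e-04 m


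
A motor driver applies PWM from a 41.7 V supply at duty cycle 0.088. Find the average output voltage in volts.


V_avg = V_supply * D = 41.7*0.088 = 3.6696

3.6696 V


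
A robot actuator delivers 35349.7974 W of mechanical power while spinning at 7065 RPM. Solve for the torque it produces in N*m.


omega = 7065 * 2*pi/60 = 739.845070 rad/s
tau = P / omega = 35349.7974 / 739.845070 = 47.7800

47.7800 N*m


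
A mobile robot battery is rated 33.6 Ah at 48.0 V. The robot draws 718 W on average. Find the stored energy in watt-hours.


E = capacity * V = 33.6*48.0 = 1612.8000

1612.8000 Wh


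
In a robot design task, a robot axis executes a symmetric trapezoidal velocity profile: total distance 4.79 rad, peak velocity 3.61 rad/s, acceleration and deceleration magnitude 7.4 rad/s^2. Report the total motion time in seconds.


t_acc = v/a = 3.61/7.4 = 0.487838 s
d_acc = v^2/(2a) = 0.880547 rad (each ramp)
d_cruise = 4.79 - 2*0.880547 = 3.028906 rad
t_cruise = 3.028906/3.61 = 0.839032 s
t_total = 2*0.487838 + 0.839032 = 1.8147

1.8147 s


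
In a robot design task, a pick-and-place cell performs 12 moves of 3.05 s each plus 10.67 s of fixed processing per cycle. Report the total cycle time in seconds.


T = 12*3.05 + 10.67 = 47.2700

47.2700 s


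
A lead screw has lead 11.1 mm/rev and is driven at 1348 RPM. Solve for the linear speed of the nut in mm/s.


v = lead * (RPM/60) = 11.1*1348/60 = 249.3800

249.3800 mm/s


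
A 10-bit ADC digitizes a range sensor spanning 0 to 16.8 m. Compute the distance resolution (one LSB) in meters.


res = range / 2^n = 16.8/2^10 = 16.8/1024 = 0.0164

0.0164 m


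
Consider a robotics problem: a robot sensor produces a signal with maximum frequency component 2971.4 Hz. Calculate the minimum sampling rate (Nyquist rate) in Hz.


f_s,min = 2*f_max = 2*2971.4 = 5942.8000

5942.8000 Hz


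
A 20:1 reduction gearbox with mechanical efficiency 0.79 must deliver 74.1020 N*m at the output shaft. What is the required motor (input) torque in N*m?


tau_in = tau_out / (N * eta) = 74.1020 / (20 * 0.79) = 4.6900

4.6900 N*m


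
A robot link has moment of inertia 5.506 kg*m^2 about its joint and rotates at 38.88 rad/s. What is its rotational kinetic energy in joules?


KE = (1/2)*I*omega^2 = 0.5*5.506*38.88^2 = 4161.5846

4161.5846 J


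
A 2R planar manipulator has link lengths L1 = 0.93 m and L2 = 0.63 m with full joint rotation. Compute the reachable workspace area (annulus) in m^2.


r_max = L1 + L2 = 1.5600, r_min = |L1 - L2| = 0.3000
A = pi*(r_max^2 - r_min^2) = pi*(2.4336 - 0.0900) = 7.3626

7.3626 m^2


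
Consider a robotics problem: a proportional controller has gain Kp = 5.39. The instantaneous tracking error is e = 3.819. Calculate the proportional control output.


u_P = Kp * e = 5.39 * 3.819 = 20.5844

20.5844


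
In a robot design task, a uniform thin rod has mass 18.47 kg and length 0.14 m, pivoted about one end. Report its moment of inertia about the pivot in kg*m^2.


I = (1/3)*m*L^2 = (1/3)*18.47*0.14^2 = 0.1207

0.1207 kg*m^2


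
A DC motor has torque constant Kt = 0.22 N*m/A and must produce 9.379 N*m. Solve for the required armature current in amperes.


I = tau / Kt = 9.379/0.22 = 42.6318

42.6318 A


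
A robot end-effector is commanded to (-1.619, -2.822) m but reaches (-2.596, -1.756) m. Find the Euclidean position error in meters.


dx = -2.596 - (-1.619) = -0.9770, dy = -1.756 - (-2.822) = 1.0660
err = sqrt(0.954529 + 1.136356) = 1.4460

1.4460 m


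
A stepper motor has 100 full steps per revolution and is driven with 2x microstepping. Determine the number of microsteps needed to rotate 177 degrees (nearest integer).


step_size = 360/(100*2) = 360/200 = 1.800000 deg
n = 177/(360/200) = 177*200/360 = 98.3333 -> 98

98 steps


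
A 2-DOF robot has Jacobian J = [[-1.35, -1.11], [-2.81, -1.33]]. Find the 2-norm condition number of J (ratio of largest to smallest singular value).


JJ^T eigenvalues: trace(JJ^T) = 12.7196, det(JJ^T) = det(J)^2 = 1.75191696
s_max^2 = (12.7196 + sqrt(154.78055632))/2 = 12.58034170
s_min^2 = (12.7196 - sqrt(154.78055632))/2 = 0.13925830
kappa = s_max/s_min = sqrt(12.58034170/0.13925830) = 9.5046

9.5046


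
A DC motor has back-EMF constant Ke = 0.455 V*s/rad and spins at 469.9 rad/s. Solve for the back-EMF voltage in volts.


V_emf = Ke * omega = 0.455*469.9 = 213.8045

213.8045 V


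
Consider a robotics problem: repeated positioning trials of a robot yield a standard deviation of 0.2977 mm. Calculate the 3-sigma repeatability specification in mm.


repeatability = 3*sigma = 3*0.2977 = 0.8931

0.8931 mm


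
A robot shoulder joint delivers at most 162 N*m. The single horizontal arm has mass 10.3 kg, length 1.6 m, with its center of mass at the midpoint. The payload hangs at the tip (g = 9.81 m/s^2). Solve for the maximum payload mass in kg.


tau_arm = m_arm*g*(L/2) = 10.3*9.81*1.6/2 = 80.8344 N*m
tau_payload = tau_max - tau_arm = 162 - 80.8344 = 81.1656
m_payload = tau_payload / (g*L) = 81.1656 / (9.81*1.6) = 5.1711

5.1711 kg


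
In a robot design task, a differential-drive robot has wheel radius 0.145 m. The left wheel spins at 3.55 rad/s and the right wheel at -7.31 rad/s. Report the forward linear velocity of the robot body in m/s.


v = r*(wR + wL)/2 = 0.145*(-7.31 + 3.55)/2 = -0.2726

-0.2726 m/s


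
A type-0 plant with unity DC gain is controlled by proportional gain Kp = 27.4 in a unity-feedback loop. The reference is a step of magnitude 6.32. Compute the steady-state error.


e_ss = R/(1 + Kp) = 6.32/(1 + 27.4) = 6.32/28.4000 = 0.2225

0.2225


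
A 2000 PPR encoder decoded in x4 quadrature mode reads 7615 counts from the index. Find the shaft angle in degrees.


angle = counts * 360 / (PPR*4) = 7615 * 360 / 8000 = 342.6750

342.6750 degrees


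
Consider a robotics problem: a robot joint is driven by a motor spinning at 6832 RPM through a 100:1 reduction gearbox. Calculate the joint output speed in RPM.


omega_joint = omega_motor / N = 6832 / 100 = 68.3200

68.3200 RPM


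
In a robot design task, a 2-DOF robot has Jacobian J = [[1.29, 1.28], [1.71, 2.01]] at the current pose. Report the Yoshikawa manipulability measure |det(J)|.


det(J) = 1.29*2.01 - (1.28)*(1.71) = 0.4041
|det(J)| = 0.4041

0.4041


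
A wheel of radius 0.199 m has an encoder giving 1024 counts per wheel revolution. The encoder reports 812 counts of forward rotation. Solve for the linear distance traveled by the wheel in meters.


revs = 812/1024 = 0.792969
d = revs * 2*pi*r = 0.792969 * 2*pi*0.199 = 0.9915

0.9915 m


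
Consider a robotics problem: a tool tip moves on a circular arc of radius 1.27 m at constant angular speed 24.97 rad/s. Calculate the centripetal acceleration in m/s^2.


a_c = omega^2 * r = 24.97^2 * 1.27 = 791.8461

791.8461 m/s^2


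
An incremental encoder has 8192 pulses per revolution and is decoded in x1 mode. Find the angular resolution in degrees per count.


resolution = 360 / (PPR * 1) = 360 / 8192 = 0.0439

0.0439 degrees


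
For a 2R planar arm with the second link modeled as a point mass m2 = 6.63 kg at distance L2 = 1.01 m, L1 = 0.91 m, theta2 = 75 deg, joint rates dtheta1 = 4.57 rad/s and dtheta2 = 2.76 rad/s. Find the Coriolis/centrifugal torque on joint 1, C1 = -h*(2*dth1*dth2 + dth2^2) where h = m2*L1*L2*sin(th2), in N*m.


h = m2*L1*L2*sin(th2) = 6.63*0.91*1.01*sin(75 deg) = 5.885997
C1 = -h*(2*4.57*2.76 + 2.76^2) = -5.885997*32.8440 = -193.3197

-193.3197 N*m


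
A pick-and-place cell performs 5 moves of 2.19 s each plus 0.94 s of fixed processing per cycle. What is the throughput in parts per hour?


T_cycle = 5*2.19 + 0.94 = 11.8900 s
rate = 3600/T = 302.7754

302.7754 parts/hour


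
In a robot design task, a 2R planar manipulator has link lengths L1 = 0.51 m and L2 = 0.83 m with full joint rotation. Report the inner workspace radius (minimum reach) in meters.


r_min = |L1 - L2| = |0.51 - 0.83| = 0.3200

0.3200 m


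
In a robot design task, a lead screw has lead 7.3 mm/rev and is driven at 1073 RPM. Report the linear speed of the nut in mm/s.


v = lead * (RPM/60) = 7.3*1073/60 = 130.5483

130.5483 mm/s


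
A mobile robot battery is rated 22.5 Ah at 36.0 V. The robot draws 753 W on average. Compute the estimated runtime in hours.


E = 22.5*36.0 = 810.0000 Wh
t = E/P = 810.0000/753 = 1.0757

1.0757 hours


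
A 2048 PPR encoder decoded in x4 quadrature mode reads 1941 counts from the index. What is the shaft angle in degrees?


angle = counts * 360 / (PPR*4) = 1941 * 360 / 8192 = 85.2979

85.2979 degrees


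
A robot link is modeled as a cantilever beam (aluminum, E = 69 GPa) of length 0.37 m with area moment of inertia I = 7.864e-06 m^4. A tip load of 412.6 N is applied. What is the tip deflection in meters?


delta = F*L^3/(3*E*I) = 412.6*0.37^3/(3*6.900e+10*7.864e-06)
      = 20.8994278/1627848 = 1.2839e-05

1.2839e-05 m


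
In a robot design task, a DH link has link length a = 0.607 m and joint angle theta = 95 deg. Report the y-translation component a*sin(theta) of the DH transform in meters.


a*sin(theta) = 0.607*sin(95 deg) = 0.6047

0.6047 m


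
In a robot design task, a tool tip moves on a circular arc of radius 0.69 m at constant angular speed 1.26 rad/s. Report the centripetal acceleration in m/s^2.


a_c = omega^2 * r = 1.26^2 * 0.69 = 1.0954

1.0954 m/s^2


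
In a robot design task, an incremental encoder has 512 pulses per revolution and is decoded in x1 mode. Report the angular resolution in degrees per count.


resolution = 360 / (PPR * 1) = 360 / 512 = 0.7031

0.7031 degrees


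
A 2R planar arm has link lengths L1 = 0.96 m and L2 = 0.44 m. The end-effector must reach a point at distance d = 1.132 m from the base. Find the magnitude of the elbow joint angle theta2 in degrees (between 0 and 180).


cos(th2) = (d^2 - L1^2 - L2^2)/(2*L1*L2) = (1.132^2 - 0.96^2 - 0.44^2)/(2*0.96*0.44) = 0.19676136
th2 = acos(0.19676136) = 78.6524 deg

78.6524 degrees


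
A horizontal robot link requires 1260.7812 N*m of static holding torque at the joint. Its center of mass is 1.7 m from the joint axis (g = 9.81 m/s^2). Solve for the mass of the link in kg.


m = tau / (g*L) = 1260.7812 / (9.81 * 1.7) = 75.6000

75.6000 kg


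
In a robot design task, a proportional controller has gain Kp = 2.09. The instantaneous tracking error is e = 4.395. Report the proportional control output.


u_P = Kp * e = 2.09 * 4.395 = 9.1855

9.1855


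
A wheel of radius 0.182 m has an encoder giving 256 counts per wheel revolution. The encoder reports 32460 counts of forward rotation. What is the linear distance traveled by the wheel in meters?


revs = 32460/256 = 126.796875
d = revs * 2*pi*r = 126.796875 * 2*pi*0.182 = 144.9973

144.9973 m


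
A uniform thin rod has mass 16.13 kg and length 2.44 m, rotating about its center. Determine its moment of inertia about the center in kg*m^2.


I = (1/12)*m*L^2 = (1/12)*16.13*2.44^2 = 8.0026

8.0026 kg*m^2


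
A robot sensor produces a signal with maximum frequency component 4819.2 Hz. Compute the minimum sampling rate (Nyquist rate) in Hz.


f_s,min = 2*f_max = 2*4819.2 = 9638.4000

9638.4000 Hz


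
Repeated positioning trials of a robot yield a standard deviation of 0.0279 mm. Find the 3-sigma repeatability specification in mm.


repeatability = 3*sigma = 3*0.0279 = 0.0837

0.0837 mm


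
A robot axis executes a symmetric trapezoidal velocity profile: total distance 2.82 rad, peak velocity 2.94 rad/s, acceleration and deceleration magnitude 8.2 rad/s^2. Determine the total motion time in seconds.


t_acc = v/a = 2.94/8.2 = 0.358537 s
d_acc = v^2/(2a) = 0.527049 rad (each ramp)
d_cruise = 2.82 - 2*0.527049 = 1.765902 rad
t_cruise = 1.765902/2.94 = 0.600647 s
t_total = 2*0.358537 + 0.600647 = 1.3177

1.3177 s


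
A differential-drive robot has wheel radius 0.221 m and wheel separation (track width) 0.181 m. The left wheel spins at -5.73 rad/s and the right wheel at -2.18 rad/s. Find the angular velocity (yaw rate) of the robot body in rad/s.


omega = r*(wR - wL)/L = 0.221*(-2.18 - (-5.73))/0.181 = 4.3345

4.3345 rad/s


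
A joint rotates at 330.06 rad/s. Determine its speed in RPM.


RPM = 330.06 * 60/(2*pi) = 3151.8408

3151.8408 RPM


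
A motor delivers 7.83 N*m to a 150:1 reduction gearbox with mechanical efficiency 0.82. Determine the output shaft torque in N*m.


tau_out = tau_in * N * eta = 7.83 * 150 * 0.82 = 963.0900

963.0900 N*m


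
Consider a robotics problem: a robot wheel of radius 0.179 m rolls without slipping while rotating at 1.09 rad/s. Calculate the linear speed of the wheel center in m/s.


v = omega * r = 1.09 * 0.179 = 0.1951

0.1951 m/s


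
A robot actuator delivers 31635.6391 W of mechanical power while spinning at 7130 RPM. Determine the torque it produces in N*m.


omega = 7130 * 2*pi/60 = 746.651854 rad/s
tau = P / omega = 31635.6391 / 746.651854 = 42.3700

42.3700 N*m


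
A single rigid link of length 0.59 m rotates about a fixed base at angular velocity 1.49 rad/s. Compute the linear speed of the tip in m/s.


v = L*omega = 0.59 * 1.49 = 0.8791

0.8791 m/s


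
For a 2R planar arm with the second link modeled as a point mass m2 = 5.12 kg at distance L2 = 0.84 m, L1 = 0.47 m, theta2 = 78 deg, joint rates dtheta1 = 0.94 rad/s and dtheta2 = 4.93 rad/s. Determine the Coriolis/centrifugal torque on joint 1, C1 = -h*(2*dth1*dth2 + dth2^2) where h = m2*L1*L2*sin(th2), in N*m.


h = m2*L1*L2*sin(th2) = 5.12*0.47*0.84*sin(78 deg) = 1.977204
C1 = -h*(2*0.94*4.93 + 4.93^2) = -1.977204*33.5733 = -66.3813

-66.3813 N*m


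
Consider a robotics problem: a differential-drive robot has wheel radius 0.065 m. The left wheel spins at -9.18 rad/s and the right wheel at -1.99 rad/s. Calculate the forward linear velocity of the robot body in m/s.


v = r*(wR + wL)/2 = 0.065*(-1.99 + -9.18)/2 = -0.3630

-0.3630 m/s


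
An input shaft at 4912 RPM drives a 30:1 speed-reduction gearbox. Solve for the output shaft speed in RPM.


omega_out = omega_in / N = 4912 / 30 = 163.7333

163.7333 RPM


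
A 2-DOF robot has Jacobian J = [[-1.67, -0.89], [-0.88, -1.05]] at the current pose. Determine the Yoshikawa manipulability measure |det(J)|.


det(J) = -1.67*-1.05 - (-0.89)*(-0.88) = 0.9703
|det(J)| = 0.9703

0.9703


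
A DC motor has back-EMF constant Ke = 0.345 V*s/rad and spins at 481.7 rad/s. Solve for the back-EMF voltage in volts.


V_emf = Ke * omega = 0.345*481.7 = 166.1865

166.1865 V


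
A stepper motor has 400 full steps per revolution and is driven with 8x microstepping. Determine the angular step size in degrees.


step = 360/(400*8) = 360/3200 = 0.1125

0.1125 degrees


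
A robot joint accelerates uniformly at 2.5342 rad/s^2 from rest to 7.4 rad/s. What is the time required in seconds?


t = delta_omega / alpha = 7.4 / 2.5342 = 2.9201

2.9201 s


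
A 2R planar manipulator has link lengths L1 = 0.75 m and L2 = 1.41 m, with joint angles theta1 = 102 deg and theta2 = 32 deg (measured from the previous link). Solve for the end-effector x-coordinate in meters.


x = L1*cos(th1) + L2*cos(th1+th2) = 0.75*cos(102 deg) + 1.41*cos(134 deg) = -1.1354

-1.1354 m


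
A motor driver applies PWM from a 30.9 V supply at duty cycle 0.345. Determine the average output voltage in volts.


V_avg = V_supply * D = 30.9*0.345 = 10.6605

10.6605 V


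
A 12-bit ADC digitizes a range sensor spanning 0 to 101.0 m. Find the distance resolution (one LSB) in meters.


res = range / 2^n = 101.0/2^12 = 101.0/4096 = 0.0247

0.0247 m


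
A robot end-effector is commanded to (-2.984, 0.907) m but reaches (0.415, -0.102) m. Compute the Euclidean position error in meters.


dx = 0.415 - (-2.984) = 3.3990, dy = -0.102 - (0.907) = -1.0090
err = sqrt(11.553201 + 1.018081) = 3.5456

3.5456 m


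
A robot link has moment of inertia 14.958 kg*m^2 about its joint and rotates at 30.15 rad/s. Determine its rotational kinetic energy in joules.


KE = (1/2)*I*omega^2 = 0.5*14.958*30.15^2 = 6798.5793

6798.5793 J


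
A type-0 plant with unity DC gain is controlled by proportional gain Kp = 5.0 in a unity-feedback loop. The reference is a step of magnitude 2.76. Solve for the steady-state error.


e_ss = R/(1 + Kp) = 2.76/(1 + 5.0) = 2.76/6.0000 = 0.4600

0.4600


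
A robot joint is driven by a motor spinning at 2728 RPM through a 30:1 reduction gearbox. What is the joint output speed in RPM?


omega_joint = omega_motor / N = 2728 / 30 = 90.9333

90.9333 RPM


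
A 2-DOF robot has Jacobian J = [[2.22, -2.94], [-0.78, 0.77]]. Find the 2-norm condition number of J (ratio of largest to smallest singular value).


JJ^T eigenvalues: trace(JJ^T) = 14.7733, det(JJ^T) = det(J)^2 = 0.34082244
s_max^2 = (14.7733 + sqrt(216.88710313))/2 = 14.75019370
s_min^2 = (14.7733 - sqrt(216.88710313))/2 = 0.02310630
kappa = s_max/s_min = sqrt(14.75019370/0.02310630) = 25.2658

25.2658
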